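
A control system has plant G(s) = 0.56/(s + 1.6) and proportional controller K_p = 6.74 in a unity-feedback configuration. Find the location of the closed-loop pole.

Closed-loop transfer function: T(s) = K_p·G(s)/(1 + K_p·G(s)) = 3.774/(s + 1.6 + 3.774) = 3.774/(s + 5.374).
The closed-loop pole is at s = −5.374.

s = -5.374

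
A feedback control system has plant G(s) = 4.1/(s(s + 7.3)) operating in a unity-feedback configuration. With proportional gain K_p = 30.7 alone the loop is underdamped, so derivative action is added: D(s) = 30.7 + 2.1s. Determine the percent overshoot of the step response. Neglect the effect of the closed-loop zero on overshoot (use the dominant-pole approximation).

Forward path: (30.7 + 2.1s)·4.1/(s(s+7.3)). The closed-loop characteristic equation is s² + (7.3 + 4.1·2.1)s + 4.1·30.7 = 0.
That is s² + 15.91s + 125.9 = 0, so ω_n = 11.22 rad/s and ζ = 15.91/(2·11.22) = 0.7091.
%OS = 100·exp(−πζ/√(1−ζ²)) = 4.25%.

4.25%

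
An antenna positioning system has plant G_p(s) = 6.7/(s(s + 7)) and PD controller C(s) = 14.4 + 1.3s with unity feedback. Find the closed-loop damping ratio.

ζ = 0.8

Forward path: (14.4 + 1.3s)·6.7/(s(s+7)). The closed-loop characteristic equation is s² + (7 + 6.7·1.3)s + 6.7·14.4 = 0.
That is s² + 15.71s + 96.48 = 0, so ω_n = 9.822 rad/s and ζ = 15.71/(2·9.822) = 0.7997.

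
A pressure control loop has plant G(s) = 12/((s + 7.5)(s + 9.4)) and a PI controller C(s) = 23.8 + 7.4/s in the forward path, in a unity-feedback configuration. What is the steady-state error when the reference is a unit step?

0

The open loop C(s)G(s) has a pole at the origin (type 1), so the static position error constant is infinite and e_ss = 1/(1+∞) = 0.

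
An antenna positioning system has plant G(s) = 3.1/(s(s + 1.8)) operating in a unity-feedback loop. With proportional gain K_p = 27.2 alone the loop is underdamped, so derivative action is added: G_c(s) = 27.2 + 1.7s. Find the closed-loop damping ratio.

Forward path: (27.2 + 1.7s)·3.1/(s(s+1.8)). The closed-loop characteristic equation is s² + (1.8 + 3.1·1.7)s + 3.1·27.2 = 0.
That is s² + 7.07s + 84.32 = 0, so ω_n = 9.183 rad/s and ζ = 7.07/(2·9.183) = 0.385.

ζ = 0.385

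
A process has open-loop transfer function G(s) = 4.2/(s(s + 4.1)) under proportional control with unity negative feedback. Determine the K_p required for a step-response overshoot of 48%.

K_p = 19.3

From %OS = 100·exp(−πζ/√(1−ζ²)) = 48%, ζ = −ln(0.48)/√(π²+ln²(0.48)) = 0.2275.
Characteristic equation s² + 4.1s + 4.2K_p = 0 gives ζ = 4.1/(2√(4.2K_p)).
Setting ζ = 0.2275: √(4.2K_p) = 4.1/(2·0.2275) = 9.011, so K_p = 81.2/4.2 = 19.3.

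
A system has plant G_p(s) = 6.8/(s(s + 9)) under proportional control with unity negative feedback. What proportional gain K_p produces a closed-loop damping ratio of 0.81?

K_p = 4.54

Closed-loop characteristic equation: s² + 9s + K_p·6.8 = 0.
So ω_n = √(6.8K_p) and 2ζω_n = 9, giving ζ = 9/(2√(6.8K_p)).
Setting ζ = 0.81: √(6.8K_p) = 9/(2·0.81) = 5.556, so K_p = 30.86/6.8 = 4.54.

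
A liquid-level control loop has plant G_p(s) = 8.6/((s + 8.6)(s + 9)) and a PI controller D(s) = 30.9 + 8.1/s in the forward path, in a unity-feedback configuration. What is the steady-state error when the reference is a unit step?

The open loop D(s)G_p(s) has a pole at the origin (type 1), so the static position error constant is infinite and e_ss = 1/(1+∞) = 0.

0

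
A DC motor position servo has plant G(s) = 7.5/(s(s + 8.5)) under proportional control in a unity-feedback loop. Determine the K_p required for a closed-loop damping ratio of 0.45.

Closed-loop characteristic equation: s² + 8.5s + K_p·7.5 = 0.
So ω_n = √(7.5K_p) and 2ζω_n = 8.5, giving ζ = 8.5/(2√(7.5K_p)).
Setting ζ = 0.45: √(7.5K_p) = 8.5/(2·0.45) = 9.444, so K_p = 89.2/7.5 = 11.9.

K_p = 11.9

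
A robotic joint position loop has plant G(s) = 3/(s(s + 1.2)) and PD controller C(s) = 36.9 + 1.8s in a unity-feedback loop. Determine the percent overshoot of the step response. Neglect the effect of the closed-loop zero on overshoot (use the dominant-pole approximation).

Forward path: (36.9 + 1.8s)·3/(s(s+1.2)). The closed-loop characteristic equation is s² + (1.2 + 3·1.8)s + 3·36.9 = 0.
That is s² + 6.6s + 110.7 = 0, so ω_n = 10.52 rad/s and ζ = 6.6/(2·10.52) = 0.3136.
%OS = 100·exp(−πζ/√(1−ζ²)) = 35.4%.

35.4%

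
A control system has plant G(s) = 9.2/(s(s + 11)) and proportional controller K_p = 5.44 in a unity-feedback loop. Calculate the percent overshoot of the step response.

The closed-loop denominator s² + 11s + 50.05 gives ω_n = √50.05 = 7.074 and ζ = 11/(2ω_n) = 0.7774.
%OS = 100·exp(−πζ/√(1−ζ²)) = 100·exp(−π·0.7774/√0.3956) = 2.06%.

2.06%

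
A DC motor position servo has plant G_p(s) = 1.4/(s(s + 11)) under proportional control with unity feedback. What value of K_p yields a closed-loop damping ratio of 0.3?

Closed-loop characteristic equation: s² + 11s + K_p·1.4 = 0.
So ω_n = √(1.4K_p) and 2ζω_n = 11, giving ζ = 11/(2√(1.4K_p)).
Setting ζ = 0.3: √(1.4K_p) = 11/(2·0.3) = 18.33, so K_p = 336.1/1.4 = 240.

K_p = 240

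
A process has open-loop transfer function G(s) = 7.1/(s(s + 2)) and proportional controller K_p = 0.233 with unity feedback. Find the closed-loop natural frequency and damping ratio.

ω_n = 1.29 rad/s, ζ = 0.777

The closed-loop denominator is s(s+2) + 0.233·7.1 = s² + 2s + 1.654.
Matching s² + 2ζω_n s + ω_n²: ω_n = √1.654 = 1.286 rad/s and 2ζω_n = 2, so ζ = 2/(2·1.286) = 0.777.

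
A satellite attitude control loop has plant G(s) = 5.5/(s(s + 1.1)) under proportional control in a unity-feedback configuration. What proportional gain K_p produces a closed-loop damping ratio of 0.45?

K_p = 0.272

Closed-loop characteristic equation: s² + 1.1s + K_p·5.5 = 0.
So ω_n = √(5.5K_p) and 2ζω_n = 1.1, giving ζ = 1.1/(2√(5.5K_p)).
Setting ζ = 0.45: √(5.5K_p) = 1.1/(2·0.45) = 1.222, so K_p = 1.494/5.5 = 0.272.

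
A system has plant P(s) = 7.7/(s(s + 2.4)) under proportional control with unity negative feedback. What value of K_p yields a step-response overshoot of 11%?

From %OS = 100·exp(−πζ/√(1−ζ²)) = 11%, ζ = −ln(0.11)/√(π²+ln²(0.11)) = 0.5749.
Characteristic equation s² + 2.4s + 7.7K_p = 0 gives ζ = 2.4/(2√(7.7K_p)).
Setting ζ = 0.5749: √(7.7K_p) = 2.4/(2·0.5749) = 2.087, so K_p = 4.357/7.7 = 0.566.

K_p = 0.566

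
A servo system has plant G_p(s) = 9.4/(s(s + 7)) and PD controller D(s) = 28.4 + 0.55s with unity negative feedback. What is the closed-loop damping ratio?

ζ = 0.372

Forward path: (28.4 + 0.55s)·9.4/(s(s+7)). The closed-loop characteristic equation is s² + (7 + 9.4·0.55)s + 9.4·28.4 = 0.
That is s² + 12.17s + 267 = 0, so ω_n = 16.34 rad/s and ζ = 12.17/(2·16.34) = 0.3724.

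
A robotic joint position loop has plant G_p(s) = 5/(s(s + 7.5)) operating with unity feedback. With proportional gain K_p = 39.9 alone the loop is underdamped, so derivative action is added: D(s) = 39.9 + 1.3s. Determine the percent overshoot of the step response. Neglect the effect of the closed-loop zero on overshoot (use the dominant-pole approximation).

16.7%

Forward path: (39.9 + 1.3s)·5/(s(s+7.5)). The closed-loop characteristic equation is s² + (7.5 + 5·1.3)s + 5·39.9 = 0.
That is s² + 14s + 199.5 = 0, so ω_n = 14.12 rad/s and ζ = 14/(2·14.12) = 0.4956.
%OS = 100·exp(−πζ/√(1−ζ²)) = 16.7%.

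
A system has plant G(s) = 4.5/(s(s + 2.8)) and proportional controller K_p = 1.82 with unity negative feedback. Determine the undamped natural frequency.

ω_n = 2.86 rad/s

1 + K_p·G(s) = 0 gives s² + 2.8s + 8.19 = 0.
So ω_n² = 8.19 ⇒ ω_n = 2.862 rad/s, and ζ = 2.8/(2ω_n) = 0.489.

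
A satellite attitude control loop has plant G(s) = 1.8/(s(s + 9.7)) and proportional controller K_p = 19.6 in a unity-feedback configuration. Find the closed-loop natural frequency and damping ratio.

ω_n = 5.94 rad/s, ζ = 0.817

1 + K_p·G(s) = 0 gives s² + 9.7s + 35.28 = 0.
So ω_n² = 35.28 ⇒ ω_n = 5.94 rad/s, and ζ = 9.7/(2ω_n) = 0.817.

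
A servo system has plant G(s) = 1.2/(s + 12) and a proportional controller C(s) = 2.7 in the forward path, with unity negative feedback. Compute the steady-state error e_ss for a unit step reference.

The loop is type 0. Static position error constant K_pos = C(0)·G(0) = 2.7·0.1 = 0.27.
Steady-state error to a unit step: e_ss = 1/(1+K_pos) = 1/1.27 = 0.787.

0.787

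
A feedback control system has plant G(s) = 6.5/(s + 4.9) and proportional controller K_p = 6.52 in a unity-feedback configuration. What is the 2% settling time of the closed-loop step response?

Closed-loop transfer function: T(s) = K_p·G(s)/(1 + K_p·G(s)) = 42.38/(s + 4.9 + 42.38) = 42.38/(s + 47.28).
Time constant τ = 1/47.28 = 0.02115 s, so the 2% settling time is about 4τ = 0.0846 s.

T_s ≈ 0.0846 s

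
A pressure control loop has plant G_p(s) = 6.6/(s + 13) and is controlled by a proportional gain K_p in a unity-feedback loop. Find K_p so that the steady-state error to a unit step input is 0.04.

K_p = 47.3

The loop is type 0, so e_ss(step) = 1/(1 + K_pos) with K_pos = K_p·G_p(0).
G_p(0) = 0.5077. Require 1/(1 + K_p·0.5077) = 0.04, so 1 + 0.5077·K_p = 25.
K_p = (25 − 1)/0.5077 = 47.3.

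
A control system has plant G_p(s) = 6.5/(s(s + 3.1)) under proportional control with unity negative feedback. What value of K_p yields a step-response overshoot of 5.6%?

K_p = 0.809

From %OS = 100·exp(−πζ/√(1−ζ²)) = 5.6%, ζ = −ln(0.056)/√(π²+ln²(0.056)) = 0.6761.
Characteristic equation s² + 3.1s + 6.5K_p = 0 gives ζ = 3.1/(2√(6.5K_p)).
Setting ζ = 0.6761: √(6.5K_p) = 3.1/(2·0.6761) = 2.293, so K_p = 5.256/6.5 = 0.809.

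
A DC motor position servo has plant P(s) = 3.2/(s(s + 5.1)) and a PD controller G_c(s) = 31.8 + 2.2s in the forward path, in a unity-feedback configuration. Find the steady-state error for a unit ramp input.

0.0501

The loop has one pole at the origin (type 1). Velocity error constant K_v = lim_{s→0} s·G_c(s)P(s) = 31.8·3.2/5.1 = 19.95.
Steady-state error to a unit ramp: e_ss = 1/K_v = 0.0501.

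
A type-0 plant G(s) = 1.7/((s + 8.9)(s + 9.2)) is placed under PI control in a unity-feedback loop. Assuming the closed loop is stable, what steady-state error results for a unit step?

0

The PI controller's integrator makes the forward path type 1, so e_ss to a step is zero.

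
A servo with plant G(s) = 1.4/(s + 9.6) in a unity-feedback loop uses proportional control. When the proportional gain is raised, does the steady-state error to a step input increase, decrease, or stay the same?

decrease

e_ss = 1/(1 + K_p·G(0)); a larger K_p raises the denominator, so e_ss decreases.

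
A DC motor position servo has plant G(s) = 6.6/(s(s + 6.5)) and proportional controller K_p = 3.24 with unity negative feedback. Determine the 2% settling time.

T_s ≈ 1.23 s

The closed-loop denominator s² + 6.5s + 21.38 gives ω_n = √21.38 = 4.624 and ζ = 6.5/(2ω_n) = 0.7028.
2% settling time T_s ≈ 4/(ζω_n) = 4/3.25 = 1.23 s.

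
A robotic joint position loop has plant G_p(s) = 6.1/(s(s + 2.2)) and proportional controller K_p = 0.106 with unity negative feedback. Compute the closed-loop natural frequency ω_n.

ω_n = 0.804 rad/s

The closed-loop denominator is s(s+2.2) + 0.106·6.1 = s² + 2.2s + 0.6466.
So ω_n² = 0.6466 ⇒ ω_n = 0.8041 rad/s, and ζ = 2.2/(2ω_n) = 1.37.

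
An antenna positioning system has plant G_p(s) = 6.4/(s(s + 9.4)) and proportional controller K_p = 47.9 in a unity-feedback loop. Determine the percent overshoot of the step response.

41.7%

Closed-loop characteristic equation: s² + 9.4s + 306.6 = 0, so ω_n = 17.51 rad/s and ζ = 9.4/(2·17.51) = 0.2684.
%OS = 100·exp(−πζ/√(1−ζ²)) = 100·exp(−π·0.2684/√0.9279) = 41.7%.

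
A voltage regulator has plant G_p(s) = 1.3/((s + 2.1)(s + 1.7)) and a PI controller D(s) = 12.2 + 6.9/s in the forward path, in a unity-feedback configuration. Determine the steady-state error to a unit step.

The open loop D(s)G_p(s) has a pole at the origin (type 1), so the static position error constant is infinite and e_ss = 1/(1+∞) = 0.

0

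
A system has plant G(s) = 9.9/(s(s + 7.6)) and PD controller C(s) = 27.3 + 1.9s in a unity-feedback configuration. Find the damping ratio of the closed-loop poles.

Forward path: (27.3 + 1.9s)·9.9/(s(s+7.6)). The closed-loop characteristic equation is s² + (7.6 + 9.9·1.9)s + 9.9·27.3 = 0.
That is s² + 26.41s + 270.3 = 0, so ω_n = 16.44 rad/s and ζ = 26.41/(2·16.44) = 0.8032.

ζ = 0.803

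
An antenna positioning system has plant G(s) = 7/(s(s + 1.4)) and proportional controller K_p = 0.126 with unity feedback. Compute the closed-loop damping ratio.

1 + K_p·G(s) = 0 gives s² + 1.4s + 0.882 = 0.
So ω_n² = 0.882 ⇒ ω_n = 0.9391 rad/s, and ζ = 1.4/(2ω_n) = 0.745.

ζ = 0.745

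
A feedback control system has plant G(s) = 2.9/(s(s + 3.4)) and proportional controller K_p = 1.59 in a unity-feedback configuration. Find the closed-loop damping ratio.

ζ = 0.792

1 + K_p·G(s) = 0 gives s² + 3.4s + 4.611 = 0.
Matching s² + 2ζω_n s + ω_n²: ω_n = √4.611 = 2.147 rad/s and 2ζω_n = 3.4, so ζ = 3.4/(2·2.147) = 0.792.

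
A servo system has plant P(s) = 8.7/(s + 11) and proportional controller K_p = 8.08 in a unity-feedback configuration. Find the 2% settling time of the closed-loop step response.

Closed-loop transfer function: T(s) = K_p·P(s)/(1 + K_p·P(s)) = 70.3/(s + 11 + 70.3) = 70.3/(s + 81.3).
Time constant τ = 1/81.3 = 0.0123 s, so the 2% settling time is about 4τ = 0.0492 s.

T_s ≈ 0.0492 s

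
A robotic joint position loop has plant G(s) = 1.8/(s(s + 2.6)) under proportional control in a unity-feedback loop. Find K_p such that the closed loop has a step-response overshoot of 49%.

K_p = 19.1

From %OS = 100·exp(−πζ/√(1−ζ²)) = 49%, ζ = −ln(0.49)/√(π²+ln²(0.49)) = 0.2214.
Characteristic equation s² + 2.6s + 1.8K_p = 0 gives ζ = 2.6/(2√(1.8K_p)).
Setting ζ = 0.2214: √(1.8K_p) = 2.6/(2·0.2214) = 5.871, so K_p = 34.47/1.8 = 19.1.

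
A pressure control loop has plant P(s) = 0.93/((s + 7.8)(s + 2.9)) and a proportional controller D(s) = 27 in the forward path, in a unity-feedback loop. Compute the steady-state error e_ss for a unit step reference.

0.474

The loop is type 0. Static position error constant K_pos = D(0)·P(0) = 27·0.04111 = 1.11.
Steady-state error to a unit step: e_ss = 1/(1+K_pos) = 1/2.11 = 0.474.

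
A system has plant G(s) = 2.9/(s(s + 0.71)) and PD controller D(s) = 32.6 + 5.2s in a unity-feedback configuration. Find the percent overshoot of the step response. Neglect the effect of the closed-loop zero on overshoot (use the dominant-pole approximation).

1.26%

Forward path: (32.6 + 5.2s)·2.9/(s(s+0.71)). The closed-loop characteristic equation is s² + (0.71 + 2.9·5.2)s + 2.9·32.6 = 0.
That is s² + 15.79s + 94.54 = 0, so ω_n = 9.723 rad/s and ζ = 15.79/(2·9.723) = 0.812.
%OS = 100·exp(−πζ/√(1−ζ²)) = 1.26%.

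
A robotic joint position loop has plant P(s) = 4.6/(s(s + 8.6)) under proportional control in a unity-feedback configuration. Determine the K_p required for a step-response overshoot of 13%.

From %OS = 100·exp(−πζ/√(1−ζ²)) = 13%, ζ = −ln(0.13)/√(π²+ln²(0.13)) = 0.5446.
Characteristic equation s² + 8.6s + 4.6K_p = 0 gives ζ = 8.6/(2√(4.6K_p)).
Setting ζ = 0.5446: √(4.6K_p) = 8.6/(2·0.5446) = 7.895, so K_p = 62.33/4.6 = 13.6.

K_p = 13.6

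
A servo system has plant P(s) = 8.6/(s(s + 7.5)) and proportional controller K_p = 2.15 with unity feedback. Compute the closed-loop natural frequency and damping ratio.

The closed-loop denominator is s(s+7.5) + 2.15·8.6 = s² + 7.5s + 18.49.
So ω_n² = 18.49 ⇒ ω_n = 4.3 rad/s, and ζ = 7.5/(2ω_n) = 0.872.

ω_n = 4.3 rad/s, ζ = 0.872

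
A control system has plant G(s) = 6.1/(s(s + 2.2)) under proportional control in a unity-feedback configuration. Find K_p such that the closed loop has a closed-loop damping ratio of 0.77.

K_p = 0.335

Closed-loop characteristic equation: s² + 2.2s + K_p·6.1 = 0.
So ω_n = √(6.1K_p) and 2ζω_n = 2.2, giving ζ = 2.2/(2√(6.1K_p)).
Setting ζ = 0.77: √(6.1K_p) = 2.2/(2·0.77) = 1.429, so K_p = 2.041/6.1 = 0.335.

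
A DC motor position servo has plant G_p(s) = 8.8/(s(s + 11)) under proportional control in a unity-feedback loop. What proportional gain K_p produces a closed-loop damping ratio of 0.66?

K_p = 7.89

Closed-loop characteristic equation: s² + 11s + K_p·8.8 = 0.
So ω_n = √(8.8K_p) and 2ζω_n = 11, giving ζ = 11/(2√(8.8K_p)).
Setting ζ = 0.66: √(8.8K_p) = 11/(2·0.66) = 8.333, so K_p = 69.44/8.8 = 7.89.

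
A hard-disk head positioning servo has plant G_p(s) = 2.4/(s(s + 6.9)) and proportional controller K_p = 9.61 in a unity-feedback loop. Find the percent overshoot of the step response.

Closed-loop characteristic equation: s² + 6.9s + 23.06 = 0, so ω_n = 4.802 rad/s and ζ = 6.9/(2·4.802) = 0.7184.
%OS = 100·exp(−πζ/√(1−ζ²)) = 100·exp(−π·0.7184/√0.4839) = 3.9%.

3.9%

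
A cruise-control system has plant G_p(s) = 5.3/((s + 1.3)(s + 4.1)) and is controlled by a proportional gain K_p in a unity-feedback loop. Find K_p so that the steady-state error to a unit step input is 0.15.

The loop is type 0, so e_ss(step) = 1/(1 + K_pos) with K_pos = K_p·G_p(0).
G_p(0) = 0.9944. Require 1/(1 + K_p·0.9944) = 0.15, so 1 + 0.9944·K_p = 6.667.
K_p = (6.667 − 1)/0.9944 = 5.7.

K_p = 5.7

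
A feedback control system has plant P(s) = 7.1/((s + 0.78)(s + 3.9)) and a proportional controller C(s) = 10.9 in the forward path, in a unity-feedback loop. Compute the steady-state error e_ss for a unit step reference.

0.0378

The loop is type 0. Static position error constant K_pos = C(0)·P(0) = 10.9·2.334 = 25.44.
Steady-state error to a unit step: e_ss = 1/(1+K_pos) = 1/26.44 = 0.0378.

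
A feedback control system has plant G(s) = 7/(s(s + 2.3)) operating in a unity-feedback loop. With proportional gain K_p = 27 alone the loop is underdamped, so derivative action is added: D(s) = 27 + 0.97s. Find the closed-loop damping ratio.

ζ = 0.331

Forward path: (27 + 0.97s)·7/(s(s+2.3)). The closed-loop characteristic equation is s² + (2.3 + 7·0.97)s + 7·27 = 0.
That is s² + 9.09s + 189 = 0, so ω_n = 13.75 rad/s and ζ = 9.09/(2·13.75) = 0.3306.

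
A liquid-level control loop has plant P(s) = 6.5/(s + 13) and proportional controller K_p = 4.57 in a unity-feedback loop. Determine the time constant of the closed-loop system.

τ = 0.0234 s

Closed-loop transfer function: T(s) = K_p·P(s)/(1 + K_p·P(s)) = 29.71/(s + 13 + 29.71) = 29.71/(s + 42.7).
Time constant τ = 1/42.7 = 0.0234 s.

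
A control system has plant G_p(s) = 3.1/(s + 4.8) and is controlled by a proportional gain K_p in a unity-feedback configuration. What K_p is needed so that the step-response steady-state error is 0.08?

Steady-state error for a unit step on this type-0 loop is 1/(1 + K_p·G_p(0)).
G_p(0) = 0.6458. Require 1/(1 + K_p·0.6458) = 0.08, so 1 + 0.6458·K_p = 12.5.
K_p = (12.5 − 1)/0.6458 = 17.8.

K_p = 17.8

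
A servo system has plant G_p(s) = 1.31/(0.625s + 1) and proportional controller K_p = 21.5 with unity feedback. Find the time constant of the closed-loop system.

Closed loop: T(s) = K_p·G_p/(1+K_p·G_p) = 28.17/(0.625s + 1 + 28.17), with pole at s = −(1 + 28.17)/0.625 = −46.66.
Closed-loop time constant τ = 1/46.66 = 0.0214 s.

τ = 0.0214 s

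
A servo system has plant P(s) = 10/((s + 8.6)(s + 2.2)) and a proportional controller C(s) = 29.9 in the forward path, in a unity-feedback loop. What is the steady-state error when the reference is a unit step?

0.0595

The loop is type 0. Static position error constant K_pos = C(0)·P(0) = 29.9·0.5285 = 15.8.
Steady-state error to a unit step: e_ss = 1/(1+K_pos) = 1/16.8 = 0.0595.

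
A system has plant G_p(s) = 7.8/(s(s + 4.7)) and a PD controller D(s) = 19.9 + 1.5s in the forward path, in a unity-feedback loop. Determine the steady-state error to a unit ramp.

The loop has one pole at the origin (type 1). Velocity error constant K_v = lim_{s→0} s·D(s)G_p(s) = 19.9·7.8/4.7 = 33.03.
Steady-state error to a unit ramp: e_ss = 1/K_v = 0.0303.

0.0303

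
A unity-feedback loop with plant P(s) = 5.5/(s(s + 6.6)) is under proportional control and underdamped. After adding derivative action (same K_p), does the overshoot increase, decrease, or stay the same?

decrease

With PD the characteristic equation becomes s² + (a + K·K_d)s + K·K_p = 0; the damping term grows, ζ rises, overshoot falls.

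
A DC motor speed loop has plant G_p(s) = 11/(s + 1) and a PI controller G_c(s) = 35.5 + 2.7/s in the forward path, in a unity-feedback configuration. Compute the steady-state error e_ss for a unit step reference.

0

The open loop G_c(s)G_p(s) has a pole at the origin (type 1), so the static position error constant is infinite and e_ss = 1/(1+∞) = 0.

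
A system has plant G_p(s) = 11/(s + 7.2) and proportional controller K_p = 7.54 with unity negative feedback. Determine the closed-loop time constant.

τ = 0.0111 s

Closed-loop transfer function: T(s) = K_p·G_p(s)/(1 + K_p·G_p(s)) = 82.94/(s + 7.2 + 82.94) = 82.94/(s + 90.14).
Time constant τ = 1/90.14 = 0.0111 s.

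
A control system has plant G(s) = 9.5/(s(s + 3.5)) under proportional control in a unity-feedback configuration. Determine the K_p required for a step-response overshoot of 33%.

From %OS = 100·exp(−πζ/√(1−ζ²)) = 33%, ζ = −ln(0.33)/√(π²+ln²(0.33)) = 0.3328.
Characteristic equation s² + 3.5s + 9.5K_p = 0 gives ζ = 3.5/(2√(9.5K_p)).
Setting ζ = 0.3328: √(9.5K_p) = 3.5/(2·0.3328) = 5.259, so K_p = 27.65/9.5 = 2.91.

K_p = 2.91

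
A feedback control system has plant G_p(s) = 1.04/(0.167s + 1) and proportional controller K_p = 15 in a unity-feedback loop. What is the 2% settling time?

T_s ≈ 0.0402 s

Closed loop: T(s) = K_p·G_p/(1+K_p·G_p) = 15.6/(0.167s + 1 + 15.6), with pole at s = −(1 + 15.6)/0.167 = −99.4.
τ = 1/99.4 = 0.01006 s, so 2% settling time ≈ 4τ = 0.0402 s.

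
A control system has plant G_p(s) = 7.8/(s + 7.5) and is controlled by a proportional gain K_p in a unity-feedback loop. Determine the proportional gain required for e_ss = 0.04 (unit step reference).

Steady-state error for a unit step on this type-0 loop is 1/(1 + K_p·G_p(0)).
G_p(0) = 1.04. Require 1/(1 + K_p·1.04) = 0.04, so 1 + 1.04·K_p = 25.
K_p = (25 − 1)/1.04 = 23.1.

K_p = 23.1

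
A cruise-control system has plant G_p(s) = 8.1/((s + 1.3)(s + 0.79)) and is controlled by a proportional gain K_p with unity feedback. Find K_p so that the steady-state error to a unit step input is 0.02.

K_p = 6.21

For a type-0 loop with proportional control, e_ss = 1/(1 + K_p·G_p(0)).
G_p(0) = 7.887. Require 1/(1 + K_p·7.887) = 0.02, so 1 + 7.887·K_p = 50.
K_p = (50 − 1)/7.887 = 6.21.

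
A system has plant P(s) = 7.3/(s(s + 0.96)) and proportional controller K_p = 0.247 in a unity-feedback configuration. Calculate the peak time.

T_p = 2.51 s

From 1 + K_pP(s) = 0: s² + 0.96s + 1.803 = 0 ⇒ ω_n = 1.343, ζ = 0.3575.
Damped frequency ω_d = ω_n√(1−ζ²) = 1.254 rad/s, so peak time T_p = π/ω_d = 2.51 s.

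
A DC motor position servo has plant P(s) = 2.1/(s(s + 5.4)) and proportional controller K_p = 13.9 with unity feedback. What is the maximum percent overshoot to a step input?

From 1 + K_pP(s) = 0: s² + 5.4s + 29.19 = 0 ⇒ ω_n = 5.403, ζ = 0.4997.
%OS = 100·exp(−πζ/√(1−ζ²)) = 100·exp(−π·0.4997/√0.7503) = 16.3%.

16.3%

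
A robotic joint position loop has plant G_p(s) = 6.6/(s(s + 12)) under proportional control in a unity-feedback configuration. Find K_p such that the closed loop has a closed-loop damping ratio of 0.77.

K_p = 9.2

Closed-loop characteristic equation: s² + 12s + K_p·6.6 = 0.
So ω_n = √(6.6K_p) and 2ζω_n = 12, giving ζ = 12/(2√(6.6K_p)).
Setting ζ = 0.77: √(6.6K_p) = 12/(2·0.77) = 7.792, so K_p = 60.72/6.6 = 9.2.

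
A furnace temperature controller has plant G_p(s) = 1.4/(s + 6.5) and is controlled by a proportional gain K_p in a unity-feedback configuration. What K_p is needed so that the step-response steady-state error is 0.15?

K_p = 26.3

For a type-0 loop with proportional control, e_ss = 1/(1 + K_p·G_p(0)).
G_p(0) = 0.2154. Require 1/(1 + K_p·0.2154) = 0.15, so 1 + 0.2154·K_p = 6.667.
K_p = (6.667 − 1)/0.2154 = 26.3.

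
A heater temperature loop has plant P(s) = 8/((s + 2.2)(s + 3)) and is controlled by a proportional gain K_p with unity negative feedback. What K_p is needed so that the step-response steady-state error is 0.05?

K_p = 15.7

The loop is type 0, so e_ss(step) = 1/(1 + K_pos) with K_pos = K_p·P(0).
P(0) = 1.212. Require 1/(1 + K_p·1.212) = 0.05, so 1 + 1.212·K_p = 20.
K_p = (20 − 1)/1.212 = 15.7.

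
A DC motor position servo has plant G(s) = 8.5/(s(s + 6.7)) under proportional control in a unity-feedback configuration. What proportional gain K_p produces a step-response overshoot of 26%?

From %OS = 100·exp(−πζ/√(1−ζ²)) = 26%, ζ = −ln(0.26)/√(π²+ln²(0.26)) = 0.3941.
Characteristic equation s² + 6.7s + 8.5K_p = 0 gives ζ = 6.7/(2√(8.5K_p)).
Setting ζ = 0.3941: √(8.5K_p) = 6.7/(2·0.3941) = 8.501, so K_p = 72.26/8.5 = 8.5.

K_p = 8.5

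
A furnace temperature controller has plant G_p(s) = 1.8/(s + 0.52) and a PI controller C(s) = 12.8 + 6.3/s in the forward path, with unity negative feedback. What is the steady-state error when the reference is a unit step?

0

The open loop C(s)G_p(s) has a pole at the origin (type 1), so the static position error constant is infinite and e_ss = 1/(1+∞) = 0.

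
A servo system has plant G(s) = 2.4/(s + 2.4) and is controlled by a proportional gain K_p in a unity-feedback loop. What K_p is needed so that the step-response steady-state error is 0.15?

K_p = 5.67

For a type-0 loop with proportional control, e_ss = 1/(1 + K_p·G(0)).
G(0) = 1. Require 1/(1 + K_p·1) = 0.15, so 1 + 1·K_p = 6.667.
K_p = (6.667 − 1)/1 = 5.67.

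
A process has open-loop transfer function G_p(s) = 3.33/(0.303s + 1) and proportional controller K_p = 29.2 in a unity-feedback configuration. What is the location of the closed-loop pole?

Closed loop: T(s) = K_p·G_p/(1+K_p·G_p) = 97.24/(0.303s + 1 + 97.24), with pole at s = −(1 + 97.24)/0.303 = −324.2.

s = -324.2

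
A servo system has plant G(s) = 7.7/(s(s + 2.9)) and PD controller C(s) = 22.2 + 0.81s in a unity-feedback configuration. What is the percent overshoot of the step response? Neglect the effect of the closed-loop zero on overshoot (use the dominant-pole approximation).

31%

Forward path: (22.2 + 0.81s)·7.7/(s(s+2.9)). The closed-loop characteristic equation is s² + (2.9 + 7.7·0.81)s + 7.7·22.2 = 0.
That is s² + 9.137s + 170.9 = 0, so ω_n = 13.07 rad/s and ζ = 9.137/(2·13.07) = 0.3494.
%OS = 100·exp(−πζ/√(1−ζ²)) = 31%.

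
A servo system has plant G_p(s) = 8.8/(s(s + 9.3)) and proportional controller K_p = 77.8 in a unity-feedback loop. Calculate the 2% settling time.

Closed-loop characteristic equation: s² + 9.3s + 684.6 = 0, so ω_n = 26.17 rad/s and ζ = 9.3/(2·26.17) = 0.1777.
2% settling time T_s ≈ 4/(ζω_n) = 4/4.65 = 0.86 s.

T_s ≈ 0.86 s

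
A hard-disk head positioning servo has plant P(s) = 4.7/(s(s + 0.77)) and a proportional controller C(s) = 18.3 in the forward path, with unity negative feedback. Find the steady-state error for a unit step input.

0

The open loop C(s)P(s) has a pole at the origin (type 1), so the static position error constant is infinite and e_ss = 1/(1+∞) = 0.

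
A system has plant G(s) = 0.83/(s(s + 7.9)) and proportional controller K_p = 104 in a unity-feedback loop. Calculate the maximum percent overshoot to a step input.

22.9%

The closed-loop denominator s² + 7.9s + 86.32 gives ω_n = √86.32 = 9.291 and ζ = 7.9/(2ω_n) = 0.4251.
%OS = 100·exp(−πζ/√(1−ζ²)) = 100·exp(−π·0.4251/√0.8192) = 22.9%.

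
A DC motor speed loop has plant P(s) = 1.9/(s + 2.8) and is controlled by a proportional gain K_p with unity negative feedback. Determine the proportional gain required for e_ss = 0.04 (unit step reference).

Steady-state error for a unit step on this type-0 loop is 1/(1 + K_p·P(0)).
P(0) = 0.6786. Require 1/(1 + K_p·0.6786) = 0.04, so 1 + 0.6786·K_p = 25.
K_p = (25 − 1)/0.6786 = 35.4.

K_p = 35.4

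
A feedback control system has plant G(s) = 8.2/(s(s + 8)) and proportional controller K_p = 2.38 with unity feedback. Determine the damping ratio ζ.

With unity feedback the closed-loop characteristic equation is s² + 8s + 2.38·8.2 = s² + 8s + 19.52 = 0.
So ω_n² = 19.52 ⇒ ω_n = 4.418 rad/s, and ζ = 8/(2ω_n) = 0.905.

ζ = 0.905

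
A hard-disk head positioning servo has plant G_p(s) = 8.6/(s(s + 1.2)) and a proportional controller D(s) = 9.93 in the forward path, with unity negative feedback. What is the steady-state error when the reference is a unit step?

0

The open loop D(s)G_p(s) has a pole at the origin (type 1), so the static position error constant is infinite and e_ss = 1/(1+∞) = 0.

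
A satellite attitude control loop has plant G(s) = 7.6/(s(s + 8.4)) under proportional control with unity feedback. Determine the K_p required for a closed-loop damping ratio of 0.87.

K_p = 3.07

Closed-loop characteristic equation: s² + 8.4s + K_p·7.6 = 0.
So ω_n = √(7.6K_p) and 2ζω_n = 8.4, giving ζ = 8.4/(2√(7.6K_p)).
Setting ζ = 0.87: √(7.6K_p) = 8.4/(2·0.87) = 4.828, so K_p = 23.31/7.6 = 3.07.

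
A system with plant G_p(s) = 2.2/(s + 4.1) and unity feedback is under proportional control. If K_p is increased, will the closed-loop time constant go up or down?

Closed-loop pole is at s = −(4.1+K_p·2.2); larger K_p moves it further left, so τ = 1/(4.1+K_p·2.2) decreases.

decrease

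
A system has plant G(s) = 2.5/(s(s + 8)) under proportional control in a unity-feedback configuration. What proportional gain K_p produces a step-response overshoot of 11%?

K_p = 19.4

From %OS = 100·exp(−πζ/√(1−ζ²)) = 11%, ζ = −ln(0.11)/√(π²+ln²(0.11)) = 0.5749.
Characteristic equation s² + 8s + 2.5K_p = 0 gives ζ = 8/(2√(2.5K_p)).
Setting ζ = 0.5749: √(2.5K_p) = 8/(2·0.5749) = 6.958, so K_p = 48.41/2.5 = 19.4.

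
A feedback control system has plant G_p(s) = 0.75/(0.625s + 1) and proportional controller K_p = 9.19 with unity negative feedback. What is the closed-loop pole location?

Closed loop: T(s) = K_p·G_p/(1+K_p·G_p) = 6.893/(0.625s + 1 + 6.893), with pole at s = −(1 + 6.893)/0.625 = −12.63.

s = -12.63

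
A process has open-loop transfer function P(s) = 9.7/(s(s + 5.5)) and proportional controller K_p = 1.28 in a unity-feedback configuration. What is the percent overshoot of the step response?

Closed-loop characteristic equation: s² + 5.5s + 12.42 = 0, so ω_n = 3.524 rad/s and ζ = 5.5/(2·3.524) = 0.7804.
%OS = 100·exp(−πζ/√(1−ζ²)) = 100·exp(−π·0.7804/√0.3909) = 1.98%.

1.98%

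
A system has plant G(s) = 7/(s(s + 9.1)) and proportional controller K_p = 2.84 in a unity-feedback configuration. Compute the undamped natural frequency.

ω_n = 4.46 rad/s

The closed-loop denominator is s(s+9.1) + 2.84·7 = s² + 9.1s + 19.88.
Matching s² + 2ζω_n s + ω_n²: ω_n = √19.88 = 4.459 rad/s and 2ζω_n = 9.1, so ζ = 9.1/(2·4.459) = 1.02.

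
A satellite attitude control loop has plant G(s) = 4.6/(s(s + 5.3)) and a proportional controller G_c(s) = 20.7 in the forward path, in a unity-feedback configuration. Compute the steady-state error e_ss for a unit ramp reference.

0.0557

The loop has one pole at the origin (type 1). Velocity error constant K_v = lim_{s→0} s·G_c(s)G(s) = 20.7·4.6/5.3 = 17.97.
Steady-state error to a unit ramp: e_ss = 1/K_v = 0.0557.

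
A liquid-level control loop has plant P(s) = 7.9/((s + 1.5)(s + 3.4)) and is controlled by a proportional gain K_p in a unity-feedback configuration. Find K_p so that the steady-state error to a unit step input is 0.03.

K_p = 20.9

The loop is type 0, so e_ss(step) = 1/(1 + K_pos) with K_pos = K_p·P(0).
P(0) = 1.549. Require 1/(1 + K_p·1.549) = 0.03, so 1 + 1.549·K_p = 33.33.
K_p = (33.33 − 1)/1.549 = 20.9.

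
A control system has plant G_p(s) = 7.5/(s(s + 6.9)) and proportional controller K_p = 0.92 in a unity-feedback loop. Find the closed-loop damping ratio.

The closed-loop denominator is s(s+6.9) + 0.92·7.5 = s² + 6.9s + 6.9.
Matching s² + 2ζω_n s + ω_n²: ω_n = √6.9 = 2.627 rad/s and 2ζω_n = 6.9, so ζ = 6.9/(2·2.627) = 1.31.

ζ = 1.31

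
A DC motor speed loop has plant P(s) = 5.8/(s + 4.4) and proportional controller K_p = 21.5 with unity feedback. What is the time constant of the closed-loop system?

Closed-loop transfer function: T(s) = K_p·P(s)/(1 + K_p·P(s)) = 124.7/(s + 4.4 + 124.7) = 124.7/(s + 129.1).
Time constant τ = 1/129.1 = 0.00775 s.

τ = 0.00775 s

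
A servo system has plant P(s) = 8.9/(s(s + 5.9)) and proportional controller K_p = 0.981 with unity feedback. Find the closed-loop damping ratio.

ζ = 0.998

The closed-loop denominator is s(s+5.9) + 0.981·8.9 = s² + 5.9s + 8.731.
Matching s² + 2ζω_n s + ω_n²: ω_n = √8.731 = 2.955 rad/s and 2ζω_n = 5.9, so ζ = 5.9/(2·2.955) = 0.998.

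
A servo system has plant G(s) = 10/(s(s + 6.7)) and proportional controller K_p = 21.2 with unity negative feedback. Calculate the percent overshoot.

From 1 + K_pG(s) = 0: s² + 6.7s + 212 = 0 ⇒ ω_n = 14.56, ζ = 0.2301.
%OS = 100·exp(−πζ/√(1−ζ²)) = 100·exp(−π·0.2301/√0.9471) = 47.6%.

47.6%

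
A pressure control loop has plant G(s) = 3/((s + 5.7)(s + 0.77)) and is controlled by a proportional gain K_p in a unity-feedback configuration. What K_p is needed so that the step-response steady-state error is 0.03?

The loop is type 0, so e_ss(step) = 1/(1 + K_pos) with K_pos = K_p·G(0).
G(0) = 0.6835. Require 1/(1 + K_p·0.6835) = 0.03, so 1 + 0.6835·K_p = 33.33.
K_p = (33.33 − 1)/0.6835 = 47.3.

K_p = 47.3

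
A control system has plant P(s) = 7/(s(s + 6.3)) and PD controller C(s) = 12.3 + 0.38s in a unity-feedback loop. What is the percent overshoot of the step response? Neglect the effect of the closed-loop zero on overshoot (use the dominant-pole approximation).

17.7%

Forward path: (12.3 + 0.38s)·7/(s(s+6.3)). The closed-loop characteristic equation is s² + (6.3 + 7·0.38)s + 7·12.3 = 0.
That is s² + 8.96s + 86.1 = 0, so ω_n = 9.279 rad/s and ζ = 8.96/(2·9.279) = 0.4828.
%OS = 100·exp(−πζ/√(1−ζ²)) = 17.7%.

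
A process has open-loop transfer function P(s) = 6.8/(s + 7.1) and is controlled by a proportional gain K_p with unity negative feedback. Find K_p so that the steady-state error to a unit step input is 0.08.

For a type-0 loop with proportional control, e_ss = 1/(1 + K_p·P(0)).
P(0) = 0.9577. Require 1/(1 + K_p·0.9577) = 0.08, so 1 + 0.9577·K_p = 12.5.
K_p = (12.5 − 1)/0.9577 = 12.

K_p = 12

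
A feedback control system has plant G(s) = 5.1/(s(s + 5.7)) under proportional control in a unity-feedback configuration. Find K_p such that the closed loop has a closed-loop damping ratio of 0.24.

Closed-loop characteristic equation: s² + 5.7s + K_p·5.1 = 0.
So ω_n = √(5.1K_p) and 2ζω_n = 5.7, giving ζ = 5.7/(2√(5.1K_p)).
Setting ζ = 0.24: √(5.1K_p) = 5.7/(2·0.24) = 11.88, so K_p = 141/5.1 = 27.7.

K_p = 27.7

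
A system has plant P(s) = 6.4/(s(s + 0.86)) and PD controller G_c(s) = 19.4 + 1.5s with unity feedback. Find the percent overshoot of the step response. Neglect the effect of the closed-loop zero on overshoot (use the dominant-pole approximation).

18.8%

Forward path: (19.4 + 1.5s)·6.4/(s(s+0.86)). The closed-loop characteristic equation is s² + (0.86 + 6.4·1.5)s + 6.4·19.4 = 0.
That is s² + 10.46s + 124.2 = 0, so ω_n = 11.14 rad/s and ζ = 10.46/(2·11.14) = 0.4694.
%OS = 100·exp(−πζ/√(1−ζ²)) = 18.8%.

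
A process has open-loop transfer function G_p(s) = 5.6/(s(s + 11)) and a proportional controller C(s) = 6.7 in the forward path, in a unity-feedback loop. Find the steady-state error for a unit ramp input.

0.293

The loop has one pole at the origin (type 1). Velocity error constant K_v = lim_{s→0} s·C(s)G_p(s) = 6.7·5.6/11 = 3.411.
Steady-state error to a unit ramp: e_ss = 1/K_v = 0.293.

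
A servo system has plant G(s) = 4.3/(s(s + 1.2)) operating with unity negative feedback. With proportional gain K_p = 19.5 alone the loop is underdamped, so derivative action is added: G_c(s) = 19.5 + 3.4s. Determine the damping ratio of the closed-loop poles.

ζ = 0.864

Forward path: (19.5 + 3.4s)·4.3/(s(s+1.2)). The closed-loop characteristic equation is s² + (1.2 + 4.3·3.4)s + 4.3·19.5 = 0.
That is s² + 15.82s + 83.85 = 0, so ω_n = 9.157 rad/s and ζ = 15.82/(2·9.157) = 0.8638.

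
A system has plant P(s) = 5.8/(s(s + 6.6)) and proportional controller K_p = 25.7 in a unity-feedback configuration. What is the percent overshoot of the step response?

41.4%

The closed-loop denominator s² + 6.6s + 149.1 gives ω_n = √149.1 = 12.21 and ζ = 6.6/(2ω_n) = 0.2703.
%OS = 100·exp(−πζ/√(1−ζ²)) = 100·exp(−π·0.2703/√0.9269) = 41.4%.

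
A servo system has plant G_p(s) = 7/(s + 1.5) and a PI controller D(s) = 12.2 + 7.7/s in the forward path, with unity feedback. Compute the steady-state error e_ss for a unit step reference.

The open loop D(s)G_p(s) has a pole at the origin (type 1), so the static position error constant is infinite and e_ss = 1/(1+∞) = 0.

0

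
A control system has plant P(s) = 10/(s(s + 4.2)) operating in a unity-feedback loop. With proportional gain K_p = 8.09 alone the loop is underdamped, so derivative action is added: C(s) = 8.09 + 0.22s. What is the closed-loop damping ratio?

Forward path: (8.09 + 0.22s)·10/(s(s+4.2)). The closed-loop characteristic equation is s² + (4.2 + 10·0.22)s + 10·8.09 = 0.
That is s² + 6.4s + 80.9 = 0, so ω_n = 8.994 rad/s and ζ = 6.4/(2·8.994) = 0.3558.

ζ = 0.356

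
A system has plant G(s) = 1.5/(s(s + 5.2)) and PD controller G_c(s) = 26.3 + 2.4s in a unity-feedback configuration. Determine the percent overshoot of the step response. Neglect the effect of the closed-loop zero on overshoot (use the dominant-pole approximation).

4.58%

Forward path: (26.3 + 2.4s)·1.5/(s(s+5.2)). The closed-loop characteristic equation is s² + (5.2 + 1.5·2.4)s + 1.5·26.3 = 0.
That is s² + 8.8s + 39.45 = 0, so ω_n = 6.281 rad/s and ζ = 8.8/(2·6.281) = 0.7005.
%OS = 100·exp(−πζ/√(1−ζ²)) = 4.58%.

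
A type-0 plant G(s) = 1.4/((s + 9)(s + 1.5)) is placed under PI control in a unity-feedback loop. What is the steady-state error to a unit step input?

The PI controller's integrator makes the forward path type 1, so e_ss to a step is zero.

0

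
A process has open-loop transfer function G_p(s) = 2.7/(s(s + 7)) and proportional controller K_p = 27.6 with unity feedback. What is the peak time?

T_p = 0.398 s

The closed-loop denominator s² + 7s + 74.52 gives ω_n = √74.52 = 8.632 and ζ = 7/(2ω_n) = 0.4054.
Damped frequency ω_d = ω_n√(1−ζ²) = 7.891 rad/s, so peak time T_p = π/ω_d = 0.398 s.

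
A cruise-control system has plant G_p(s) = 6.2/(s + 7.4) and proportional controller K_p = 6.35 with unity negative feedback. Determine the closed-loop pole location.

Closed-loop transfer function: T(s) = K_p·G_p(s)/(1 + K_p·G_p(s)) = 39.37/(s + 7.4 + 39.37) = 39.37/(s + 46.77).
The closed-loop pole is at s = −46.77.

s = -46.77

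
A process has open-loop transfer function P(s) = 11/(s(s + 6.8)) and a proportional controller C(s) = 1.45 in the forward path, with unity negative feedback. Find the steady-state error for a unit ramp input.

0.426

The loop has one pole at the origin (type 1). Velocity error constant K_v = lim_{s→0} s·C(s)P(s) = 1.45·11/6.8 = 2.346.
Steady-state error to a unit ramp: e_ss = 1/K_v = 0.426.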